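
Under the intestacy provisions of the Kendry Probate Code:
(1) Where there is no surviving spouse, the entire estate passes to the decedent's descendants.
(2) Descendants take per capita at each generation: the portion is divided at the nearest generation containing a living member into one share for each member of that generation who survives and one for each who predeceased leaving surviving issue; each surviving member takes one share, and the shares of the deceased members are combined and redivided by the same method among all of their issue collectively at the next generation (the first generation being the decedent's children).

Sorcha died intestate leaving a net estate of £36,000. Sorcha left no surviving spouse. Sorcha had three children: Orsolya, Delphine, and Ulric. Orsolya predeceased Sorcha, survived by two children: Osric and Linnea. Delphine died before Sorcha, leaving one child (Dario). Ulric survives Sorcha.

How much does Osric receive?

The entire £36,000 passes to the descendants.
That amount (£36,000) is divided at the children's generation into 3 shares of £12,000. Ulric takes £12,000. The 2 shares of the deceased (Orsolya and Delphine) are combined into a pool of £24,000.
That pool (£24,000) is divided at the grandchildren's generation equally among Osric, Linnea, and Dario: £8,000 each.

Osric receives £8,000.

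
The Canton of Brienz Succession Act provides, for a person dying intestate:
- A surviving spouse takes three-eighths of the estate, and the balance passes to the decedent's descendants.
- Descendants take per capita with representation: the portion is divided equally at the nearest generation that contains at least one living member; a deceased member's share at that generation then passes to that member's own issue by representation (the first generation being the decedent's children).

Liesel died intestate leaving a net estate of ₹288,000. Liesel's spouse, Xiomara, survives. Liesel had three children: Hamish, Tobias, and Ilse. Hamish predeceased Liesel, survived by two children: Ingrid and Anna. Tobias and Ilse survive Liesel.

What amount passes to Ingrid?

Xiomara takes three-eighths of ₹288,000 = ₹108,000. The remaining ₹180,000 passes to the descendants.
The descendants' portion (₹180,000) is divided into 3 shares of ₹60,000: Tobias and Ilse each take ₹60,000; Hamish's ₹60,000 share passes to Hamish's issue.
Hamish's share (₹60,000) is divided into 2 shares of ₹30,000: Ingrid and Anna each take ₹30,000.

Ingrid receives ₹30,000.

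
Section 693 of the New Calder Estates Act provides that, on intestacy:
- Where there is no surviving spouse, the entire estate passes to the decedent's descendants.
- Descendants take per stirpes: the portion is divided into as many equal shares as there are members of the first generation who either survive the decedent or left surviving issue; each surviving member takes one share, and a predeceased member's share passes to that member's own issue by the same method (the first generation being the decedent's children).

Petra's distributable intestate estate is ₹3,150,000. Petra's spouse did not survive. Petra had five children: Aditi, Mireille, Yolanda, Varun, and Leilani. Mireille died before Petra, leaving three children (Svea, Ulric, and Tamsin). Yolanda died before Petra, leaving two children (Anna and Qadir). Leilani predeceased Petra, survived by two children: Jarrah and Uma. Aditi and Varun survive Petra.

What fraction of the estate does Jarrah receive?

The entire ₹3,150,000 passes to the descendants.
That amount (₹3,150,000) is divided into 5 shares of ₹630,000: Aditi and Varun each take ₹630,000; Mireille's ₹630,000 share passes to Mireille's issue; Yolanda's ₹630,000 share passes to Yolanda's issue; Leilani's ₹630,000 share passes to Leilani's issue.
Mireille's share (₹630,000) is divided into 3 shares of ₹210,000: Svea, Ulric, and Tamsin each take ₹210,000.
Yolanda's share (₹630,000) is divided into 2 shares of ₹315,000: Anna and Qadir each take ₹315,000.
Leilani's share (₹630,000) is divided into 2 shares of ₹315,000: Jarrah and Uma each take ₹315,000.

Jarrah receives 1/10 of the estate.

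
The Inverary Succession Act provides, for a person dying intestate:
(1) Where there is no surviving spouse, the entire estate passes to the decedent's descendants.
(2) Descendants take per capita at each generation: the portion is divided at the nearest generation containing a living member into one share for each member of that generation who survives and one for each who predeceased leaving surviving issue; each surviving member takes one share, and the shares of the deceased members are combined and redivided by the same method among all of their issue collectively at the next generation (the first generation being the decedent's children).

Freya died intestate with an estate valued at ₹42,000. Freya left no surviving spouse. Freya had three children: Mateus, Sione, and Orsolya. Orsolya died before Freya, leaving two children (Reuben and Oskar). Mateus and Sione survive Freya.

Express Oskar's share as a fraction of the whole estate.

The entire ₹42,000 passes to the descendants.
That amount (₹42,000) is divided at the children's generation into 3 shares of ₹14,000. Mateus and Sione each take ₹14,000. The remaining share for the deceased Orsolya (₹14,000) is carried to the next generation.
That pool (₹14,000) is divided at the grandchildren's generation equally among Reuben and Oskar: ₹7,000 each.

Oskar receives 1/6 of the estate.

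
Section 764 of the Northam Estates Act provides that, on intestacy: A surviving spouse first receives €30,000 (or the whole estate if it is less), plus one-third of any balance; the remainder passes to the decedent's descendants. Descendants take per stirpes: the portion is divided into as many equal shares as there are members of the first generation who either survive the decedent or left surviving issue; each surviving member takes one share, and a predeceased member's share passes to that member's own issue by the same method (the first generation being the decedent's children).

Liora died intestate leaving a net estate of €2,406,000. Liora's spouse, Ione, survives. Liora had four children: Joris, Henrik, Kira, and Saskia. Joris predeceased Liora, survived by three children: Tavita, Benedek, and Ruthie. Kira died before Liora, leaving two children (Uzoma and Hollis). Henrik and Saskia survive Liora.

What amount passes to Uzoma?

Uzoma receives €198,000.

Ione first takes €30,000, leaving a balance of €2,376,000. Ione then takes one-third of the balance (€792,000), for a total of €822,000. The remaining €1,584,000 passes to the descendants.
The descendants' portion (€1,584,000) is divided into 4 shares of €396,000: Henrik and Saskia each take €396,000; Joris's €396,000 share passes to Joris's issue; Kira's €396,000 share passes to Kira's issue.
Joris's share (€396,000) is divided into 3 shares of €132,000: Tavita, Benedek, and Ruthie each take €132,000.
Kira's share (€396,000) is divided into 2 shares of €198,000: Uzoma and Hollis each take €198,000.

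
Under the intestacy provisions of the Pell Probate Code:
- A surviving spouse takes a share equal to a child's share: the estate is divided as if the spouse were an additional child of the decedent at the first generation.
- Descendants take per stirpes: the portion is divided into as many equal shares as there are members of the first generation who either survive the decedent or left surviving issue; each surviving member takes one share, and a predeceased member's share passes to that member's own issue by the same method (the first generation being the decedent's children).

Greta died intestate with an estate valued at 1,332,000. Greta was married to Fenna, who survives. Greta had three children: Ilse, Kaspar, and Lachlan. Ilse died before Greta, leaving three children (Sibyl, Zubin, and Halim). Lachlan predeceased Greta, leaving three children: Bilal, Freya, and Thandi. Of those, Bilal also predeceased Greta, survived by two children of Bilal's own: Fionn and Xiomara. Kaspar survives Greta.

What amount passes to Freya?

The spouse counts as an additional share at the children's level, so there are 4 primary shares of 333,000. Fenna takes one such share (333,000).
The children's combined portion (999,000) is divided into 3 shares of 333,000: Kaspar takes 333,000; Ilse's 333,000 share passes to Ilse's issue; Lachlan's 333,000 share passes to Lachlan's issue.
Ilse's share (333,000) is divided into 3 shares of 111,000: Sibyl, Zubin, and Halim each take 111,000.
Lachlan's share (333,000) is divided into 3 shares of 111,000: Freya and Thandi each take 111,000; Bilal's 111,000 share passes to Bilal's issue.
Bilal's share (111,000) is divided into 2 shares of 55,500: Fionn and Xiomara each take 55,500.

Freya receives 111,000.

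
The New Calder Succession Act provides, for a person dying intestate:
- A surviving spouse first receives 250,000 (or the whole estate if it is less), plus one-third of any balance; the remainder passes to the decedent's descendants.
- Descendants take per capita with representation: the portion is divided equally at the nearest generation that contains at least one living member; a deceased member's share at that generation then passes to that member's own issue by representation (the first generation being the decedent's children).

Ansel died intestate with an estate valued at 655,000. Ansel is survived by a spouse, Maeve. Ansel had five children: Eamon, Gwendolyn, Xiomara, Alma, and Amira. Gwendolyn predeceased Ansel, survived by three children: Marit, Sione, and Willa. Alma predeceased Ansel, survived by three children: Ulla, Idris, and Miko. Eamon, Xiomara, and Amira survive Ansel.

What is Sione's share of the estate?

Maeve first takes 250,000, leaving a balance of 405,000. Maeve then takes one-third of the balance (135,000), for a total of 385,000. The remaining 270,000 passes to the descendants.
The descendants' portion (270,000) is divided into 5 shares of 54,000: Eamon, Xiomara, and Amira each take 54,000; Gwendolyn's 54,000 share passes to Gwendolyn's issue; Alma's 54,000 share passes to Alma's issue.
Gwendolyn's share (54,000) is divided into 3 shares of 18,000: Marit, Sione, and Willa each take 18,000.
Alma's share (54,000) is divided into 3 shares of 18,000: Ulla, Idris, and Miko each take 18,000.

Sione receives 18,000.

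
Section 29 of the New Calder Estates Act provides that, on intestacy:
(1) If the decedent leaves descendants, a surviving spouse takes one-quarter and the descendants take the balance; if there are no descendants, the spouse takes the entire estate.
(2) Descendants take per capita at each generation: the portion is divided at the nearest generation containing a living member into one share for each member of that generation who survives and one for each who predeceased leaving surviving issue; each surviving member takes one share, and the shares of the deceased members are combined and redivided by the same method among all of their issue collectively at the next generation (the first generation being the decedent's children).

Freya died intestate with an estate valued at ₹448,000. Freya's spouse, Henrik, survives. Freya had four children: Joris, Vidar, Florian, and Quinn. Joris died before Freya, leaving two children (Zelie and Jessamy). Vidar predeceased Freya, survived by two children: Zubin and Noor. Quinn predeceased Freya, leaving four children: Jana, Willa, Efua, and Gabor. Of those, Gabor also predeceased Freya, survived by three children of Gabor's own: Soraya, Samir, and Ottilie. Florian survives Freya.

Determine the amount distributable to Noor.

Henrik takes one-quarter of ₹448,000 = ₹112,000. The remaining ₹336,000 passes to the descendants.
The descendants' portion (₹336,000) is divided at the children's generation into 4 shares of ₹84,000. Florian takes ₹84,000. The 3 shares of the deceased (Joris, Vidar, and Quinn) are combined into a pool of ₹252,000.
That pool (₹252,000) is divided at the grandchildren's generation into 8 shares of ₹31,500. Zelie, Jessamy, Zubin, Noor, Jana, Willa, and Efua each take ₹31,500. The remaining share for the deceased Gabor (₹31,500) is carried to the next generation.
That pool (₹31,500) is divided at the great-grandchildren's generation equally among Soraya, Samir, and Ottilie: ₹10,500 each.

Noor receives ₹31,500.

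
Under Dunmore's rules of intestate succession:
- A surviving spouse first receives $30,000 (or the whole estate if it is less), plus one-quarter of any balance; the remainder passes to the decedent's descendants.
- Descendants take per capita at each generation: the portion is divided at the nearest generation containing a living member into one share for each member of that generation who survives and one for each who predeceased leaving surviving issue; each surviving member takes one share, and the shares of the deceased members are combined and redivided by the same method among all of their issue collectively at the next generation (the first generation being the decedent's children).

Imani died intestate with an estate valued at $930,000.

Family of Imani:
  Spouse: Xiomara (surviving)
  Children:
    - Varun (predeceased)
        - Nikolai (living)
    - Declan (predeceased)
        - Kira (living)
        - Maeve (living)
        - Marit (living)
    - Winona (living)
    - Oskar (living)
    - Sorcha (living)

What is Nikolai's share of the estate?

Nikolai receives $67,500.

Xiomara first takes $30,000, leaving a balance of $900,000. Xiomara then takes one-quarter of the balance ($225,000), for a total of $255,000. The remaining $675,000 passes to the descendants.
The descendants' portion ($675,000) is divided at the children's generation into 5 shares of $135,000. Winona, Oskar, and Sorcha each take $135,000. The 2 shares of the deceased (Varun and Declan) are combined into a pool of $270,000.
That pool ($270,000) is divided at the grandchildren's generation equally among Nikolai, Kira, Maeve, and Marit: $67,500 each.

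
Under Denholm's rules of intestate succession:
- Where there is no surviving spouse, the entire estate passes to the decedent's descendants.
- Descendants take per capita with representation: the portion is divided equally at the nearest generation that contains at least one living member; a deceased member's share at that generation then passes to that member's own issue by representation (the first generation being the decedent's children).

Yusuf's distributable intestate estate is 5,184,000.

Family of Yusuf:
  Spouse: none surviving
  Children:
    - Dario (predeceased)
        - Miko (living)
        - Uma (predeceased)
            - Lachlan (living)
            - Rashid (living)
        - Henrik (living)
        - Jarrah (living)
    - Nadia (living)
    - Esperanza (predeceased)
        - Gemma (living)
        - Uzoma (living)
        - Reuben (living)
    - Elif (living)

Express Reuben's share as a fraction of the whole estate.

The entire 5,184,000 passes to the descendants.
That amount (5,184,000) is divided into 4 shares of 1,296,000: Nadia and Elif each take 1,296,000; Dario's 1,296,000 share passes to Dario's issue; Esperanza's 1,296,000 share passes to Esperanza's issue.
Dario's share (1,296,000) is divided into 4 shares of 324,000: Miko, Henrik, and Jarrah each take 324,000; Uma's 324,000 share passes to Uma's issue.
Uma's share (324,000) is divided into 2 shares of 162,000: Lachlan and Rashid each take 162,000.
Esperanza's share (1,296,000) is divided into 3 shares of 432,000: Gemma, Uzoma, and Reuben each take 432,000.

Reuben receives 1/12 of the estate.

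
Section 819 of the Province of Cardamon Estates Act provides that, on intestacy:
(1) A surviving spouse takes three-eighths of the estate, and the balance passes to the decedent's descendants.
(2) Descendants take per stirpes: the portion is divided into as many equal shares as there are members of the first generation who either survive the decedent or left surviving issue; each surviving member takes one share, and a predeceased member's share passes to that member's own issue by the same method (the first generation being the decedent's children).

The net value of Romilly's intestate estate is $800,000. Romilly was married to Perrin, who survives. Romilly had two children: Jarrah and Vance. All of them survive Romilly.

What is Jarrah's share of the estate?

Perrin takes three-eighths of $800,000 = $300,000. The remaining $500,000 passes to the descendants.
The descendants' portion ($500,000) is divided into 2 shares of $250,000: Jarrah and Vance each take $250,000.

Jarrah receives $250,000.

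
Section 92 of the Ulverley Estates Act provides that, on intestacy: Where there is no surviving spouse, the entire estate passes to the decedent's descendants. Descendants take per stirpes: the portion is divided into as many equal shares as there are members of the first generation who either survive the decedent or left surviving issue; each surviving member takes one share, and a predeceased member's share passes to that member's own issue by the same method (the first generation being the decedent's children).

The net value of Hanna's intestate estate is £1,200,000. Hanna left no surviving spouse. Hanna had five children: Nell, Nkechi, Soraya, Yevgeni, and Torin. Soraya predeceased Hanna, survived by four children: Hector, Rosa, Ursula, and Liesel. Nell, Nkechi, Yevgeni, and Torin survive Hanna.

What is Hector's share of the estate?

The entire £1,200,000 passes to the descendants.
That amount (£1,200,000) is divided into 5 shares of £240,000: Nell, Nkechi, Yevgeni, and Torin each take £240,000; Soraya's £240,000 share passes to Soraya's issue.
Soraya's share (£240,000) is divided into 4 shares of £60,000: Hector, Rosa, Ursula, and Liesel each take £60,000.

Hector receives £60,000.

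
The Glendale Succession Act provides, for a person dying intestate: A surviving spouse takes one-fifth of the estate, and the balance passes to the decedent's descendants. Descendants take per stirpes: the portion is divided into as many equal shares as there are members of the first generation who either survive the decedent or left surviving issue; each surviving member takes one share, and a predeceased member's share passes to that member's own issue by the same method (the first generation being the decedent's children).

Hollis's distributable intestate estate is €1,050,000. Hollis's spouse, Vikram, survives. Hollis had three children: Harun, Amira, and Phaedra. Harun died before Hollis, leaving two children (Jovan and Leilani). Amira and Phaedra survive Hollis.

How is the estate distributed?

Vikram: €210,000; Jovan: €140,000; Leilani: €140,000; Amira: €280,000; Phaedra: €280,000

Vikram takes one-fifth of €1,050,000 = €210,000. The remaining €840,000 passes to the descendants.
The descendants' portion (€840,000) is divided into 3 shares of €280,000: Amira and Phaedra each take €280,000; Harun's €280,000 share passes to Harun's issue.
Harun's share (€280,000) is divided into 2 shares of €140,000: Jovan and Leilani each take €140,000.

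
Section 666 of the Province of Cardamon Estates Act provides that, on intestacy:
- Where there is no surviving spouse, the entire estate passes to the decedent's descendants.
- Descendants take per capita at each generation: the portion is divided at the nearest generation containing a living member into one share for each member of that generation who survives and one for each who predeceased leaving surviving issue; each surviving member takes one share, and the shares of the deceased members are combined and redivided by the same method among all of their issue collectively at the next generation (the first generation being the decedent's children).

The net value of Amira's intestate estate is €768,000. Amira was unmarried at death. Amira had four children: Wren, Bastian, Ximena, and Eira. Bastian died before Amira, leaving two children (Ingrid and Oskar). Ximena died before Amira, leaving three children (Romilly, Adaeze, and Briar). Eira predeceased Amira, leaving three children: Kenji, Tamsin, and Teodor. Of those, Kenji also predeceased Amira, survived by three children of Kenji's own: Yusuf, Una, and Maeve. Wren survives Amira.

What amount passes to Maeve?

The entire €768,000 passes to the descendants.
That amount (€768,000) is divided at the children's generation into 4 shares of €192,000. Wren takes €192,000. The 3 shares of the deceased (Bastian, Ximena, and Eira) are combined into a pool of €576,000.
That pool (€576,000) is divided at the grandchildren's generation into 8 shares of €72,000. Ingrid, Oskar, Romilly, Adaeze, Briar, Tamsin, and Teodor each take €72,000. The remaining share for the deceased Kenji (€72,000) is carried to the next generation.
That pool (€72,000) is divided at the great-grandchildren's generation equally among Yusuf, Una, and Maeve: €24,000 each.

Maeve receives €24,000.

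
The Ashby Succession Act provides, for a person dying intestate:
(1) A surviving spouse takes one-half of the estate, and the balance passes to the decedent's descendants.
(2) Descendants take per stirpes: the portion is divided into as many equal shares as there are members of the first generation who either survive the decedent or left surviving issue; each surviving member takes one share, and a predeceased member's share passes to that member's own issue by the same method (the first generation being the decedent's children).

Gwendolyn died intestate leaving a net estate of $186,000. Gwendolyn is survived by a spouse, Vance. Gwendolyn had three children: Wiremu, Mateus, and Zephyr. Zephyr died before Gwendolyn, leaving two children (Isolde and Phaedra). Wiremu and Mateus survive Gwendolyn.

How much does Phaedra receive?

Phaedra receives $15,500.

Vance takes one-half of $186,000 = $93,000. The remaining $93,000 passes to the descendants.
The descendants' portion ($93,000) is divided into 3 shares of $31,000: Wiremu and Mateus each take $31,000; Zephyr's $31,000 share passes to Zephyr's issue.
Zephyr's share ($31,000) is divided into 2 shares of $15,500: Isolde and Phaedra each take $15,500.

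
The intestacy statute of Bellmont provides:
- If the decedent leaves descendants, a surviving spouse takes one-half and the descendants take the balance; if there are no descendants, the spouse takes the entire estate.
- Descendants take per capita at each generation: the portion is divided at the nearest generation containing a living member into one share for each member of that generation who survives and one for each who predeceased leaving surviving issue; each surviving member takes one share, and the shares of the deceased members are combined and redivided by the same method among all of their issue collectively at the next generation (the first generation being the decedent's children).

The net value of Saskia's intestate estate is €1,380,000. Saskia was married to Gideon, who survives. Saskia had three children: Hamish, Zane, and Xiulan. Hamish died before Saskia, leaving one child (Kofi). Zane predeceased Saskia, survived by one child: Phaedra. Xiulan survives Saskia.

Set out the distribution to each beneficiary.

Gideon: €690,000; Kofi: €230,000; Phaedra: €230,000; Xiulan: €230,000

Gideon takes one-half of €1,380,000 = €690,000. The remaining €690,000 passes to the descendants.
The descendants' portion (€690,000) is divided at the children's generation into 3 shares of €230,000. Xiulan takes €230,000. The 2 shares of the deceased (Hamish and Zane) are combined into a pool of €460,000.
That pool (€460,000) is divided at the grandchildren's generation equally among Kofi and Phaedra: €230,000 each.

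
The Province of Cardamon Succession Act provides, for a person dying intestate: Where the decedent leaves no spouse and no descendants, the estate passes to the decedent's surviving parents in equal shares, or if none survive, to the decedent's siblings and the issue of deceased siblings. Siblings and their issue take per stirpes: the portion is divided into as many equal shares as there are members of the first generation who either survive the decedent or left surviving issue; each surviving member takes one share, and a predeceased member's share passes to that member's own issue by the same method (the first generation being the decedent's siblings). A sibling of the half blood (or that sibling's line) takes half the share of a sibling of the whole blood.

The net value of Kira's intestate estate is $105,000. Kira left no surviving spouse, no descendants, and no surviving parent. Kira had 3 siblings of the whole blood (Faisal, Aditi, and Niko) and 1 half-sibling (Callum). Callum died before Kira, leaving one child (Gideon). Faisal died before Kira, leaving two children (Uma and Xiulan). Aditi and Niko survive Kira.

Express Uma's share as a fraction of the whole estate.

The entire $105,000 passes to the siblings and their issue.
Counting each half-blood sibling's line as half a unit, there are 7/2 units in $105,000, so one unit is $30,000. Whole-blood lines (Faisal, Aditi, and Niko) take $30,000 each; half-blood lines (Callum) take $15,000 each.
Callum's share ($15,000) passes entirely to Gideon.
Faisal's share ($30,000) is divided into 2 shares of $15,000: Uma and Xiulan each take $15,000.

Uma receives 1/7 of the estate.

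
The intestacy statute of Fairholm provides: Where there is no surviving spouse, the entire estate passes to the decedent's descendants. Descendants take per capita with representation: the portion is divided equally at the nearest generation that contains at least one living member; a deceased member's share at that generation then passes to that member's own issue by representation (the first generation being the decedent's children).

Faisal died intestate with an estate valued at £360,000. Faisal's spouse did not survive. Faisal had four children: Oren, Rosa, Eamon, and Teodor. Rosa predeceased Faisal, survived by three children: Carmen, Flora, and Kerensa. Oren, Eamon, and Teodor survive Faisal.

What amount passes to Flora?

The entire £360,000 passes to the descendants.
That amount (£360,000) is divided into 4 shares of £90,000: Oren, Eamon, and Teodor each take £90,000; Rosa's £90,000 share passes to Rosa's issue.
Rosa's share (£90,000) is divided into 3 shares of £30,000: Carmen, Flora, and Kerensa each take £30,000.

Flora receives £30,000.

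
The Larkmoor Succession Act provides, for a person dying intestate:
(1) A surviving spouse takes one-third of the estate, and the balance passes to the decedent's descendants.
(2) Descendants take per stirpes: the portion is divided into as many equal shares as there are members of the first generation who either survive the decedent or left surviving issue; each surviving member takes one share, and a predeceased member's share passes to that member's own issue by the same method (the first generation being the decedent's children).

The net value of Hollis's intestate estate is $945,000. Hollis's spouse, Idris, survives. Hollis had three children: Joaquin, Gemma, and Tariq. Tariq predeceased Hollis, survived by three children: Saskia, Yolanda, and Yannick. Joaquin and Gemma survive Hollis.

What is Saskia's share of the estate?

Saskia receives $70,000.

Idris takes one-third of $945,000 = $315,000. The remaining $630,000 passes to the descendants.
The descendants' portion ($630,000) is divided into 3 shares of $210,000: Joaquin and Gemma each take $210,000; Tariq's $210,000 share passes to Tariq's issue.
Tariq's share ($210,000) is divided into 3 shares of $70,000: Saskia, Yolanda, and Yannick each take $70,000.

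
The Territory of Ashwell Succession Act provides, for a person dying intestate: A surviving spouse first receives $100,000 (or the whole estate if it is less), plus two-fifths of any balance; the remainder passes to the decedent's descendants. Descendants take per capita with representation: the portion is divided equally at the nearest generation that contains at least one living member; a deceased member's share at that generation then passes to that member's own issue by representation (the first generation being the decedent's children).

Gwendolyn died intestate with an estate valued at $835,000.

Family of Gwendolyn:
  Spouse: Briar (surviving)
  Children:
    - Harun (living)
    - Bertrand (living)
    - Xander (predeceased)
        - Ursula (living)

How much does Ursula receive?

Briar first takes $100,000, leaving a balance of $735,000. Briar then takes two-fifths of the balance ($294,000), for a total of $394,000. The remaining $441,000 passes to the descendants.
The descendants' portion ($441,000) is divided into 3 shares of $147,000: Harun and Bertrand each take $147,000; Xander's $147,000 share passes to Xander's issue.
Xander's share ($147,000) passes entirely to Ursula.

Ursula receives $147,000.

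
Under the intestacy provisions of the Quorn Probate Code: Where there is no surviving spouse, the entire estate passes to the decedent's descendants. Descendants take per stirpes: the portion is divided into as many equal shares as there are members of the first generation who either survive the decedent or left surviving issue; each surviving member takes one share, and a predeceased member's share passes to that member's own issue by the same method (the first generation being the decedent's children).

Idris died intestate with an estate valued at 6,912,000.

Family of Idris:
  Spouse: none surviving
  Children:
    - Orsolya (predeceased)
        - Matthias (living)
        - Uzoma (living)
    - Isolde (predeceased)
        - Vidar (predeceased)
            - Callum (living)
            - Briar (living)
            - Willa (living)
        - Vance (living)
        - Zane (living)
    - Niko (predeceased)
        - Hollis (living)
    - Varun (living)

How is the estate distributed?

The entire 6,912,000 passes to the descendants.
That amount (6,912,000) is divided into 4 shares of 1,728,000: Varun takes 1,728,000; Orsolya's 1,728,000 share passes to Orsolya's issue; Isolde's 1,728,000 share passes to Isolde's issue; Niko's 1,728,000 share passes to Niko's issue.
Orsolya's share (1,728,000) is divided into 2 shares of 864,000: Matthias and Uzoma each take 864,000.
Isolde's share (1,728,000) is divided into 3 shares of 576,000: Vance and Zane each take 576,000; Vidar's 576,000 share passes to Vidar's issue.
Vidar's share (576,000) is divided into 3 shares of 192,000: Callum, Briar, and Willa each take 192,000.
Niko's share (1,728,000) passes entirely to Hollis.

Matthias: 864,000; Uzoma: 864,000; Callum: 192,000; Briar: 192,000; Willa: 192,000; Vance: 576,000; Zane: 576,000; Hollis: 1,728,000; Varun: 1,728,000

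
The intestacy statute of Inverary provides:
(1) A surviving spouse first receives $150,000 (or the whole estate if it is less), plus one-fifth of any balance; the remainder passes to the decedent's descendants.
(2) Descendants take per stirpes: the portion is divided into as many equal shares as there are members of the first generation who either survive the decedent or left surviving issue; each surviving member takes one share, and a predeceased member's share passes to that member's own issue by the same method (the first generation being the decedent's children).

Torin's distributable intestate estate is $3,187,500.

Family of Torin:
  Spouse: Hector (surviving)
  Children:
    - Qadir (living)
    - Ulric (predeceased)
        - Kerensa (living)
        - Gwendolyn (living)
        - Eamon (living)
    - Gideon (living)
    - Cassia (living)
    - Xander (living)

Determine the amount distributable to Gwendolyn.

Hector first takes $150,000, leaving a balance of $3,037,500. Hector then takes one-fifth of the balance ($607,500), for a total of $757,500. The remaining $2,430,000 passes to the descendants.
The descendants' portion ($2,430,000) is divided into 5 shares of $486,000: Qadir, Gideon, Cassia, and Xander each take $486,000; Ulric's $486,000 share passes to Ulric's issue.
Ulric's share ($486,000) is divided into 3 shares of $162,000: Kerensa, Gwendolyn, and Eamon each take $162,000.

Gwendolyn receives $162,000.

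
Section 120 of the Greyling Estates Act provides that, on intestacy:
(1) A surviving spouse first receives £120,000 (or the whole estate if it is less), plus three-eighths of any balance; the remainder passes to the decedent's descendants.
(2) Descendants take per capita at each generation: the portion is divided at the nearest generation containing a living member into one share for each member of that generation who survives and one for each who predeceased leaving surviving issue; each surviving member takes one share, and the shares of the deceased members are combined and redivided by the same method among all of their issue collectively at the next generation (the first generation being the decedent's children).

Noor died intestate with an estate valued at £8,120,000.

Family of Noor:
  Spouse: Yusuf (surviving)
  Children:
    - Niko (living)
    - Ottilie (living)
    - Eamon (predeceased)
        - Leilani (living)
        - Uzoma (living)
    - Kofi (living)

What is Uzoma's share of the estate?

Uzoma receives £625,000.

Yusuf first takes £120,000, leaving a balance of £8,000,000. Yusuf then takes three-eighths of the balance (£3,000,000), for a total of £3,120,000. The remaining £5,000,000 passes to the descendants.
The descendants' portion (£5,000,000) is divided at the children's generation into 4 shares of £1,250,000. Niko, Ottilie, and Kofi each take £1,250,000. The remaining share for the deceased Eamon (£1,250,000) is carried to the next generation.
That pool (£1,250,000) is divided at the grandchildren's generation equally among Leilani and Uzoma: £625,000 each.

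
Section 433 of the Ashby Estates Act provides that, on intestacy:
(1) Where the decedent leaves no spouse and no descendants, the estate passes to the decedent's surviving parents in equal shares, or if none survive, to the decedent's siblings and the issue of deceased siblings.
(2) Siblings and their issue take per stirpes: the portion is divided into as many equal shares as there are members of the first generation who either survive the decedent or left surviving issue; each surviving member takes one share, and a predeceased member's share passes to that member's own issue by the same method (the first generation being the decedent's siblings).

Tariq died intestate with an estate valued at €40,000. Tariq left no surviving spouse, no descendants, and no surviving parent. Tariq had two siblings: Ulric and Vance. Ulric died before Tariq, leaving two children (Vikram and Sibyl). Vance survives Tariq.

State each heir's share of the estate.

Vikram: €10,000; Sibyl: €10,000; Vance: €20,000

The entire €40,000 passes to the siblings and their issue.
That amount (€40,000) is divided into 2 shares of €20,000: Vance takes €20,000; Ulric's €20,000 share passes to Ulric's issue.
Ulric's share (€20,000) is divided into 2 shares of €10,000: Vikram and Sibyl each take €10,000.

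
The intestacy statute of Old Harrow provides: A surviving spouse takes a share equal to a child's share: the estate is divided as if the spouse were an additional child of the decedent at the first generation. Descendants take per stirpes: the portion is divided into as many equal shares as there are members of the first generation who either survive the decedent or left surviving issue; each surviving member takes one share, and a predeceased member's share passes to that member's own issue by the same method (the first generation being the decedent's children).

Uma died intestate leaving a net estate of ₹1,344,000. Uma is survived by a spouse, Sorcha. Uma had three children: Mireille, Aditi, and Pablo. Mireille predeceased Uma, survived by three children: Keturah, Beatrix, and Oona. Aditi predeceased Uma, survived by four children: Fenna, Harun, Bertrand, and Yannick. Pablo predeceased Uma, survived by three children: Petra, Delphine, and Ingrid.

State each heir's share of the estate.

Sorcha: ₹336,000; Keturah: ₹112,000; Beatrix: ₹112,000; Oona: ₹112,000; Fenna: ₹84,000; Harun: ₹84,000; Bertrand: ₹84,000; Yannick: ₹84,000; Petra: ₹112,000; Delphine: ₹112,000; Ingrid: ₹112,000

The spouse counts as an additional share at the children's level, so there are 4 primary shares of ₹336,000. Sorcha takes one such share (₹336,000).
The children's combined portion (₹1,008,000) is divided into 3 shares of ₹336,000: Mireille's ₹336,000 share passes to Mireille's issue; Aditi's ₹336,000 share passes to Aditi's issue; Pablo's ₹336,000 share passes to Pablo's issue.
Mireille's share (₹336,000) is divided into 3 shares of ₹112,000: Keturah, Beatrix, and Oona each take ₹112,000.
Aditi's share (₹336,000) is divided into 4 shares of ₹84,000: Fenna, Harun, Bertrand, and Yannick each take ₹84,000.
Pablo's share (₹336,000) is divided into 3 shares of ₹112,000: Petra, Delphine, and Ingrid each take ₹112,000.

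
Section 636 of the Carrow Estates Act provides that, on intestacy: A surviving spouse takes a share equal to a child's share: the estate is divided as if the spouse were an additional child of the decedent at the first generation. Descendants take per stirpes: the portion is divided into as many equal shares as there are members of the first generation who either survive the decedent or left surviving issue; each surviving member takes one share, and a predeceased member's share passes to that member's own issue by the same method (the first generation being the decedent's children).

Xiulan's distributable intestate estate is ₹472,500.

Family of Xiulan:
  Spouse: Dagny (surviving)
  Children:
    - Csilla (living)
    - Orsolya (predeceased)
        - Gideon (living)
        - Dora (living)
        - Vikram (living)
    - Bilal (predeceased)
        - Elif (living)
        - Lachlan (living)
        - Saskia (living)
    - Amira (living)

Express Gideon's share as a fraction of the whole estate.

Gideon receives 1/15 of the estate.

The spouse counts as an additional share at the children's level, so there are 5 primary shares of ₹94,500. Dagny takes one such share (₹94,500).
The children's combined portion (₹378,000) is divided into 4 shares of ₹94,500: Csilla and Amira each take ₹94,500; Orsolya's ₹94,500 share passes to Orsolya's issue; Bilal's ₹94,500 share passes to Bilal's issue.
Orsolya's share (₹94,500) is divided into 3 shares of ₹31,500: Gideon, Dora, and Vikram each take ₹31,500.
Bilal's share (₹94,500) is divided into 3 shares of ₹31,500: Elif, Lachlan, and Saskia each take ₹31,500.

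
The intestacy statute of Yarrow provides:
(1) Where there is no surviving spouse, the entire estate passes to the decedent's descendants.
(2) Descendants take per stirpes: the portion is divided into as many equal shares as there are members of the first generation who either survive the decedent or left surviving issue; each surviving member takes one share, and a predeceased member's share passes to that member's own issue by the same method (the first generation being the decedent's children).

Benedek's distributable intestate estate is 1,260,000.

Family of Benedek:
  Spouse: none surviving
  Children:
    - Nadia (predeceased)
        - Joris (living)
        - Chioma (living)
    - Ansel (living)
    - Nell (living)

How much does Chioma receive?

Chioma receives 210,000.

The entire 1,260,000 passes to the descendants.
That amount (1,260,000) is divided into 3 shares of 420,000: Ansel and Nell each take 420,000; Nadia's 420,000 share passes to Nadia's issue.
Nadia's share (420,000) is divided into 2 shares of 210,000: Joris and Chioma each take 210,000.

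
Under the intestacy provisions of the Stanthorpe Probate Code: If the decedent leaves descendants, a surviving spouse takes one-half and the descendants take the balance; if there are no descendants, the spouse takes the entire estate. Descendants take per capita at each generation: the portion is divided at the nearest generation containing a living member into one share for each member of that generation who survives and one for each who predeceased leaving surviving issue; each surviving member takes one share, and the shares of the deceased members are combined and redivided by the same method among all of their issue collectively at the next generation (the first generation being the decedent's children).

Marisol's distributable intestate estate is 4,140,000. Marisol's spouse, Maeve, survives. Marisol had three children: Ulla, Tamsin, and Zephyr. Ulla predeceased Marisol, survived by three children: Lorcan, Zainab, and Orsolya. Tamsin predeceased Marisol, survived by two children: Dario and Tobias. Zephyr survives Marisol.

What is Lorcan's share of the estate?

Maeve takes one-half of 4,140,000 = 2,070,000. The remaining 2,070,000 passes to the descendants.
The descendants' portion (2,070,000) is divided at the children's generation into 3 shares of 690,000. Zephyr takes 690,000. The 2 shares of the deceased (Ulla and Tamsin) are combined into a pool of 1,380,000.
That pool (1,380,000) is divided at the grandchildren's generation equally among Lorcan, Zainab, Orsolya, Dario, and Tobias: 276,000 each.

Lorcan receives 276,000.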